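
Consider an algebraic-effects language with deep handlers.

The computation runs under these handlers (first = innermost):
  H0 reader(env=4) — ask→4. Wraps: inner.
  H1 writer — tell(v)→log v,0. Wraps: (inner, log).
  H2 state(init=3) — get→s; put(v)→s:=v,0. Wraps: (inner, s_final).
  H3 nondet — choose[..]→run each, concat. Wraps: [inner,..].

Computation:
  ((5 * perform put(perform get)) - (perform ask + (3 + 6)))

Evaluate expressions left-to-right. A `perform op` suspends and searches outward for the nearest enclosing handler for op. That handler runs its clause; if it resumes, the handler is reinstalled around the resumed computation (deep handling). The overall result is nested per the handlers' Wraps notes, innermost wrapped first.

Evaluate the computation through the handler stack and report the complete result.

Answer: [((-13, ()), 3)]

Step-by-step:
get @ H2 ⇒ 3
put(3) @ H2 ⇒ s:=3
ask @ H0 ⇒ 4
H0 returns -13
H1 returns (-13, ())
H2 returns ((-13, ()), 3)
H3 returns [((-13, ()), 3)]
= [((-13, ()), 3)]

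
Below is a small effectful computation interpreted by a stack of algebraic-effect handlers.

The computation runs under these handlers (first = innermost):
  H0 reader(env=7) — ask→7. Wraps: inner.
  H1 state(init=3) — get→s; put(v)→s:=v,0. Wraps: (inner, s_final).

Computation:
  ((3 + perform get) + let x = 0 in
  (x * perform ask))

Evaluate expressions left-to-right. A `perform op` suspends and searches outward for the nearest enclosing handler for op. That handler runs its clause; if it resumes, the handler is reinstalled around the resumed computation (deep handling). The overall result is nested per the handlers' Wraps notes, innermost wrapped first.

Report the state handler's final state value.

Evaluation trace:
get @ H1 ⇒ 3
ask @ H0 ⇒ 7
H0 returns 6
H1 returns (6, 3)
= (6, 3)

Answer: 3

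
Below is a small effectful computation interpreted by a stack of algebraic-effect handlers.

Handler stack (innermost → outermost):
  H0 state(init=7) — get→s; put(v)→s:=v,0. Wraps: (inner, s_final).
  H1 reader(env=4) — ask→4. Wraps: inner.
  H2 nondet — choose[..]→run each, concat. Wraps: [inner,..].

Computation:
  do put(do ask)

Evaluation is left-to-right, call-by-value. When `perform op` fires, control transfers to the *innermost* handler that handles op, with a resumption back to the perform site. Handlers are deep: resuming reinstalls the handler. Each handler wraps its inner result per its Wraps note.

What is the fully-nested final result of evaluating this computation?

Answer: [(0, 4)]

Working:
ask @ H1 ⇒ 4
put(4) @ H0 ⇒ s:=4
H0 returns (0, 4)
H1 returns (0, 4)
H2 returns [(0, 4)]
= [(0, 4)]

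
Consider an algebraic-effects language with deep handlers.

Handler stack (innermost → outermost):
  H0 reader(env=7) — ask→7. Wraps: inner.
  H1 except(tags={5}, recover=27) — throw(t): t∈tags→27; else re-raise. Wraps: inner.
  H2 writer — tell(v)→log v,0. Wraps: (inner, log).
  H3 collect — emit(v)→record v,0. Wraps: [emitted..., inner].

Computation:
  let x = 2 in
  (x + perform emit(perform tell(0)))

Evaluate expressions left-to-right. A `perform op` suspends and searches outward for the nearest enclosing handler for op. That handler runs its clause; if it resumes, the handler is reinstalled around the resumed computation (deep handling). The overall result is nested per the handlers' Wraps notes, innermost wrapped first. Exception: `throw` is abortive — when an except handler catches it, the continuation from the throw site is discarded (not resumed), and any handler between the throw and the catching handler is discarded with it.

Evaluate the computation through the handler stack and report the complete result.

Answer: [0, (2, (0))]

Working:
tell(0) @ H2 ⇒ log+=0
emit(0) @ H3 ⇒ out+=0
H0 returns 2
H1 returns 2
H2 returns (2, (0))
H3 returns [0, (2, (0))]
= [0, (2, (0))]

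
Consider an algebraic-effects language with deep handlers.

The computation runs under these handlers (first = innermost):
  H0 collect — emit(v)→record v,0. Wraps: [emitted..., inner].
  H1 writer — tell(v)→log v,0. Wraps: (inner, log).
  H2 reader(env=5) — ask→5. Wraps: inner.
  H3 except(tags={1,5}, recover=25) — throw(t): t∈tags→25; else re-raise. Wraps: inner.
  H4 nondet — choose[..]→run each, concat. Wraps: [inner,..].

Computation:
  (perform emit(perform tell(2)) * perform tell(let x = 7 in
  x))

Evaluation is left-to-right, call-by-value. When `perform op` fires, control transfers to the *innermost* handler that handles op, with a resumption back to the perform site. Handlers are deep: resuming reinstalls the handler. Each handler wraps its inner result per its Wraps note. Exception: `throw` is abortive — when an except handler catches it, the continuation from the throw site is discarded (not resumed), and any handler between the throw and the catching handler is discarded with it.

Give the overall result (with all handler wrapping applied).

Answer: [([0, 0], (2, 7))]

Evaluation trace:
tell(2) @ H1 ⇒ log+=2
emit(0) @ H0 ⇒ out+=0
tell(7) @ H1 ⇒ log+=7
H0 returns [0, 0]
H1 returns ([0, 0], (2, 7))
H2 returns ([0, 0], (2, 7))
H3 returns ([0, 0], (2, 7))
H4 returns [([0, 0], (2, 7))]
= [([0, 0], (2, 7))]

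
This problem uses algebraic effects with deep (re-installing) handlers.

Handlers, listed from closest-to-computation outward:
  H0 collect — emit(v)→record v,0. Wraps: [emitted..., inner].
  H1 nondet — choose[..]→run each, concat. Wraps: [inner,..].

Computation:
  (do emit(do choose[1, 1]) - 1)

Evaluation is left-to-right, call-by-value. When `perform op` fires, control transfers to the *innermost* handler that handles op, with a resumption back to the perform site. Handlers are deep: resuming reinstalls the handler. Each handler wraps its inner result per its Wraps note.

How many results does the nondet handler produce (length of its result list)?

Answer: 2

Step-by-step:
choose[1, 1] @ H1
  branch[0] choose=1:
    emit(1) @ H0 ⇒ out+=1
    H0 returns [1, -1]
    H1 returns [[1, -1]]
  branch[1] choose=1:
    emit(1) @ H0 ⇒ out+=1
    H0 returns [1, -1]
    H1 returns [[1, -1]]
= [[1, -1], [1, -1]]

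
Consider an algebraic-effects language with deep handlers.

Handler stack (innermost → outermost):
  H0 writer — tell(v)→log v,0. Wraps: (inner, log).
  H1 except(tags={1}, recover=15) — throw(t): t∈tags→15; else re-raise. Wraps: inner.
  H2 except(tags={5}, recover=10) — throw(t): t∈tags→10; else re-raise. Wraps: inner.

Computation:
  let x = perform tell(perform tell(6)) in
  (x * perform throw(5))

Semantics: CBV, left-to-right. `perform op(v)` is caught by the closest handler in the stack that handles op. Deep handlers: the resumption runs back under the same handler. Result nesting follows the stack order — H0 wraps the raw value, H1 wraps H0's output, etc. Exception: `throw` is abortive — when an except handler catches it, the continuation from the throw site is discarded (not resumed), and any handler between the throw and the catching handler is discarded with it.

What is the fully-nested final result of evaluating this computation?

Answer: 10

Step-by-step:
tell(6) @ H0 ⇒ log+=6
tell(0) @ H0 ⇒ log+=0
throw(5) @ H1 re-raised
throw(5) @ H2 caught ⇒ 10
= 10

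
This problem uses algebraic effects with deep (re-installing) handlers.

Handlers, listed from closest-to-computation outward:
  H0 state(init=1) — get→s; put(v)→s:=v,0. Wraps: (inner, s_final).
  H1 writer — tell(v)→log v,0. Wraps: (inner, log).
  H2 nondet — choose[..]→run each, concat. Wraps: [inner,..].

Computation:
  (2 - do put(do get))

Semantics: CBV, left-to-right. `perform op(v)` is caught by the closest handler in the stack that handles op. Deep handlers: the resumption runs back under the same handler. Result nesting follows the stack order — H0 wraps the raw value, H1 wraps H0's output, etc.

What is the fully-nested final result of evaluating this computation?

Answer: [((2, 1), ())]

Evaluation trace:
get @ H0 ⇒ 1
put(1) @ H0 ⇒ s:=1
H0 returns (2, 1)
H1 returns ((2, 1), ())
H2 returns [((2, 1), ())]
= [((2, 1), ())]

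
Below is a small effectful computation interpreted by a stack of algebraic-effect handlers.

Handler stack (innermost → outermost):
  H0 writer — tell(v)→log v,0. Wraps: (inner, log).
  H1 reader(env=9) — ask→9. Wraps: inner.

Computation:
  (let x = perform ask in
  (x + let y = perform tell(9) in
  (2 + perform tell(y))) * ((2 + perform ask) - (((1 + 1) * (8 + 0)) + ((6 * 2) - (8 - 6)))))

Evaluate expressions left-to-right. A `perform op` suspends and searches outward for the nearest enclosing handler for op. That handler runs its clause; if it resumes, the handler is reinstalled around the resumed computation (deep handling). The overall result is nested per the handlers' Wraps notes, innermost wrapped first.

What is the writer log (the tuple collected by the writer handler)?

Answer: (9, 0)

Step-by-step:
ask @ H1 ⇒ 9
tell(9) @ H0 ⇒ log+=9
tell(0) @ H0 ⇒ log+=0
ask @ H1 ⇒ 9
H0 returns (-165, (9, 0))
H1 returns (-165, (9, 0))
= (-165, (9, 0))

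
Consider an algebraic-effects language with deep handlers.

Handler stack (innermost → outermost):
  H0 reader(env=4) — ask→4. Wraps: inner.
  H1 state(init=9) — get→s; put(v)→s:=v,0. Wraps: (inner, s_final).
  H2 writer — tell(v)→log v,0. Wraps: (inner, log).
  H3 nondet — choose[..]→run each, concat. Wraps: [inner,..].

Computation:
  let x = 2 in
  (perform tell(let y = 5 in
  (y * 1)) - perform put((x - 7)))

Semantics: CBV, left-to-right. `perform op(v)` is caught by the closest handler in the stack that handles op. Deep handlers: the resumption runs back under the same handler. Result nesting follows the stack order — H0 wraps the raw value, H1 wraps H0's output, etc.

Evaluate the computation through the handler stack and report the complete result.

Working:
tell(5) @ H2 ⇒ log+=5
put(-5) @ H1 ⇒ s:=-5
H0 returns 0
H1 returns (0, -5)
H2 returns ((0, -5), (5))
H3 returns [((0, -5), (5))]
= [((0, -5), (5))]

Answer: [((0, -5), (5))]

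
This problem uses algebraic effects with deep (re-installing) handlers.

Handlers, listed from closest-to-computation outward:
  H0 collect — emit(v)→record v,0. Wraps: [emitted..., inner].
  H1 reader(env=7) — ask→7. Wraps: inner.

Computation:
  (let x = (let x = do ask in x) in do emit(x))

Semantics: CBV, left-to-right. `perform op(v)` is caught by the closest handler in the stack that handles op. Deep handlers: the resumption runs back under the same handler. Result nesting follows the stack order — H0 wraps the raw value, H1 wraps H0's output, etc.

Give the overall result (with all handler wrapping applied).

Answer: [7, 0]

Step-by-step:
ask @ H1 ⇒ 7
emit(7) @ H0 ⇒ out+=7
H0 returns [7, 0]
H1 returns [7, 0]
= [7, 0]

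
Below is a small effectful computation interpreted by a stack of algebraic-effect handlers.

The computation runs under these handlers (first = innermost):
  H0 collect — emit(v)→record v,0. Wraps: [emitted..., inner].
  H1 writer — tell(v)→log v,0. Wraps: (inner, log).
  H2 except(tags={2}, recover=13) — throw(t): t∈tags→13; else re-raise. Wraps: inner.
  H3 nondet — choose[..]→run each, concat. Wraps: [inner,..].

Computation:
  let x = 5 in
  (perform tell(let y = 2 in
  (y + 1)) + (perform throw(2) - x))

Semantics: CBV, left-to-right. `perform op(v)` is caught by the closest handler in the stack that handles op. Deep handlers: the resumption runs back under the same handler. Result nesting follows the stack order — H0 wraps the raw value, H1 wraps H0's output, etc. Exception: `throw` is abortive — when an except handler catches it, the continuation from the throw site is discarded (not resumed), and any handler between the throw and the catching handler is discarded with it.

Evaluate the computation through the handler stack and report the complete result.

Evaluation trace:
tell(3) @ H1 ⇒ log+=3
throw(2) @ H2 caught ⇒ 13
H3 returns [13]
= [13]

Answer: [13]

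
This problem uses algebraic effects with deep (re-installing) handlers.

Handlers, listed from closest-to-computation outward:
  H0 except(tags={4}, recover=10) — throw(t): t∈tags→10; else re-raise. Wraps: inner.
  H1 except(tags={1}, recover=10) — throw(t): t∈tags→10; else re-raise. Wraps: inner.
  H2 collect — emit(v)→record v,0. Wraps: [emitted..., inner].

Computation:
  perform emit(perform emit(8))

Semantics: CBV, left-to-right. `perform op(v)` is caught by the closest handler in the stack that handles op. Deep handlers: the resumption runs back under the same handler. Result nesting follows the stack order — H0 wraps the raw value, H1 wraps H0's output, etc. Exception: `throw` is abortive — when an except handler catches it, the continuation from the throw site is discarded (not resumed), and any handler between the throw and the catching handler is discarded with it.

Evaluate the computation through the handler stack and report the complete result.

Answer: [8, 0, 0]

Evaluation trace:
emit(8) @ H2 ⇒ out+=8
emit(0) @ H2 ⇒ out+=0
H0 returns 0
H1 returns 0
H2 returns [8, 0, 0]
= [8, 0, 0]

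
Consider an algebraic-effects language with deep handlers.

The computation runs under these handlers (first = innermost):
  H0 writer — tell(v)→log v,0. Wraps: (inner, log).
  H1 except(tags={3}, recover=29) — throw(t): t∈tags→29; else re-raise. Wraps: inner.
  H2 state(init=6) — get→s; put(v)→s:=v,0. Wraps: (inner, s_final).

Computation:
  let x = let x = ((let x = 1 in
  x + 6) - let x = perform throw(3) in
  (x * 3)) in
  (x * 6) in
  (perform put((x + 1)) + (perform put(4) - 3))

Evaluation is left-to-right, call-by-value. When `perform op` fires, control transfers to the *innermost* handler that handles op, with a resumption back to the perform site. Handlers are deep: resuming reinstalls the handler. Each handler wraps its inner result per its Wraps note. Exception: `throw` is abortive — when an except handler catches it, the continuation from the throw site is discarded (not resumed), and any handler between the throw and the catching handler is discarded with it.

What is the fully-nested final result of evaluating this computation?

Answer: (29, 6)

Evaluation trace:
throw(3) @ H1 caught ⇒ 29
H2 returns (29, 6)
= (29, 6)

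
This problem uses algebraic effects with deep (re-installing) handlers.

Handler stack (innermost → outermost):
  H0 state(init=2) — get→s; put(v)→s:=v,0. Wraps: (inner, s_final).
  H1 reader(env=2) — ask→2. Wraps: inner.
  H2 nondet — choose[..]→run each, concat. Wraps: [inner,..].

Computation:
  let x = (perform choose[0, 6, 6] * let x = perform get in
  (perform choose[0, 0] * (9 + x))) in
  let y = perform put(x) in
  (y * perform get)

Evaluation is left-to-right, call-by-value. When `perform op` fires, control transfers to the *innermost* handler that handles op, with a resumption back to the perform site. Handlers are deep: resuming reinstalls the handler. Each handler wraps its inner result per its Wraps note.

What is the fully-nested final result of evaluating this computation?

Answer: [(0, 0), (0, 0), (0, 0), (0, 0), (0, 0), (0, 0)]

Evaluation trace:
choose[0, 6, 6] @ H2
  branch[0] choose=0:
    get @ H0 ⇒ 2
    choose[0, 0] @ H2
      branch[0] choose=0:
        put(0) @ H0 ⇒ s:=0
        get @ H0 ⇒ 0
        H0 returns (0, 0)
        H1 returns (0, 0)
        H2 returns [(0, 0)]
      branch[1] choose=0:
        put(0) @ H0 ⇒ s:=0
        get @ H0 ⇒ 0
        H0 returns (0, 0)
        H1 returns (0, 0)
        H2 returns [(0, 0)]
  branch[1] choose=6:
    get @ H0 ⇒ 2
    choose[0, 0] @ H2
      branch[0] choose=0:
        put(0) @ H0 ⇒ s:=0
        get @ H0 ⇒ 0
        H0 returns (0, 0)
        H1 returns (0, 0)
        H2 returns [(0, 0)]
      branch[1] choose=0:
        put(0) @ H0 ⇒ s:=0
        get @ H0 ⇒ 0
        H0 returns (0, 0)
        H1 returns (0, 0)
        H2 returns [(0, 0)]
  branch[2] choose=6:
    get @ H0 ⇒ 2
    choose[0, 0] @ H2
      branch[0] choose=0:
        put(0) @ H0 ⇒ s:=0
        get @ H0 ⇒ 0
        H0 returns (0, 0)
        H1 returns (0, 0)
        H2 returns [(0, 0)]
      branch[1] choose=0:
        put(0) @ H0 ⇒ s:=0
        get @ H0 ⇒ 0
        H0 returns (0, 0)
        H1 returns (0, 0)
        H2 returns [(0, 0)]
= [(0, 0), (0, 0), (0, 0), (0, 0), (0, 0), (0, 0)]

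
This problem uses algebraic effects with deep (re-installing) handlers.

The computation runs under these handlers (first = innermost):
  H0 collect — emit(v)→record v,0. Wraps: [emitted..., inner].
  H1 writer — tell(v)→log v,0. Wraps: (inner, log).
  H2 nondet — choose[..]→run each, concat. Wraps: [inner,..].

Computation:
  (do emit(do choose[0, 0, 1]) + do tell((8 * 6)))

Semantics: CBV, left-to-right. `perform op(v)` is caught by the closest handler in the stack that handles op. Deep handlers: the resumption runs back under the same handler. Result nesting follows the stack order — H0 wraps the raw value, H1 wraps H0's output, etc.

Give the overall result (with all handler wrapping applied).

Answer: [([0, 0], (48)), ([0, 0], (48)), ([1, 0], (48))]

Working:
choose[0, 0, 1] @ H2
  branch[0] choose=0:
    emit(0) @ H0 ⇒ out+=0
    tell(48) @ H1 ⇒ log+=48
    H0 returns [0, 0]
    H1 returns ([0, 0], (48))
    H2 returns [([0, 0], (48))]
  branch[1] choose=0:
    emit(0) @ H0 ⇒ out+=0
    tell(48) @ H1 ⇒ log+=48
    H0 returns [0, 0]
    H1 returns ([0, 0], (48))
    H2 returns [([0, 0], (48))]
  branch[2] choose=1:
    emit(1) @ H0 ⇒ out+=1
    tell(48) @ H1 ⇒ log+=48
    H0 returns [1, 0]
    H1 returns ([1, 0], (48))
    H2 returns [([1, 0], (48))]
= [([0, 0], (48)), ([0, 0], (48)), ([1, 0], (48))]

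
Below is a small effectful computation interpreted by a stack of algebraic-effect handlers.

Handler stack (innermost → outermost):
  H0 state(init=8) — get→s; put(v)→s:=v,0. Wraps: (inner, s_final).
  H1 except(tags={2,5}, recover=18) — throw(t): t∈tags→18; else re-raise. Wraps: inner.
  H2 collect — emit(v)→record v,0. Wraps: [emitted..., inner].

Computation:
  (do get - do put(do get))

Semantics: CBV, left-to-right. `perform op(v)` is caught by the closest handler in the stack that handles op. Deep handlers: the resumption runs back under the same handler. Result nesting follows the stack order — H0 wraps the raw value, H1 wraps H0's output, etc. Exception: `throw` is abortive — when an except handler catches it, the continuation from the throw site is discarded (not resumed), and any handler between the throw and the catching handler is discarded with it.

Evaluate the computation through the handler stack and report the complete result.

Working:
get @ H0 ⇒ 8
get @ H0 ⇒ 8
put(8) @ H0 ⇒ s:=8
H0 returns (8, 8)
H1 returns (8, 8)
H2 returns [(8, 8)]
= [(8, 8)]

Answer: [(8, 8)]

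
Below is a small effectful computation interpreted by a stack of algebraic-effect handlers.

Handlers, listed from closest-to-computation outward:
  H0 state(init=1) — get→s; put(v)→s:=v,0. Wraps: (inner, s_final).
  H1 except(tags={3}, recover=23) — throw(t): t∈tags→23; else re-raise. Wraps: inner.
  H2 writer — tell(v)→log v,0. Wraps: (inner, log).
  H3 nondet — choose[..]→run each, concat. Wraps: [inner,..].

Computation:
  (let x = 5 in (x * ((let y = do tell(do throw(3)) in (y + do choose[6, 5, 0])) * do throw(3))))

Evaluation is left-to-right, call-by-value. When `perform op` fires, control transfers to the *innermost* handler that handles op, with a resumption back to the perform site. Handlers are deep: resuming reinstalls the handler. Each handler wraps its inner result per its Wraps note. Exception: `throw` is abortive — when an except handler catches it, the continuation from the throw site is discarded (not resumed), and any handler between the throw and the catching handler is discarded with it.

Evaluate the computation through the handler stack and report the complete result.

Answer: [(23, ())]

Working:
throw(3) @ H1 caught ⇒ 23
H2 returns (23, ())
H3 returns [(23, ())]
= [(23, ())]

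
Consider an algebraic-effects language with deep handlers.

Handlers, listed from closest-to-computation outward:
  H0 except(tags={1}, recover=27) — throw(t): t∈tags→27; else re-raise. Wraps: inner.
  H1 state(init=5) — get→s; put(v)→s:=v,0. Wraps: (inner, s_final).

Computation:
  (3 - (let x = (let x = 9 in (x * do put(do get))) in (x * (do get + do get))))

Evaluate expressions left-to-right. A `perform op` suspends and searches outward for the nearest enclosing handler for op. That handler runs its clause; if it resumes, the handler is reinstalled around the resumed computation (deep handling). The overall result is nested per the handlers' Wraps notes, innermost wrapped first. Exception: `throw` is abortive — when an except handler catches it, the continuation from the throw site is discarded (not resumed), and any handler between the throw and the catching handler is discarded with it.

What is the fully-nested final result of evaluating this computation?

Answer: (3, 5)

Evaluation trace:
get @ H1 ⇒ 5
put(5) @ H1 ⇒ s:=5
get @ H1 ⇒ 5
get @ H1 ⇒ 5
H0 returns 3
H1 returns (3, 5)
= (3, 5)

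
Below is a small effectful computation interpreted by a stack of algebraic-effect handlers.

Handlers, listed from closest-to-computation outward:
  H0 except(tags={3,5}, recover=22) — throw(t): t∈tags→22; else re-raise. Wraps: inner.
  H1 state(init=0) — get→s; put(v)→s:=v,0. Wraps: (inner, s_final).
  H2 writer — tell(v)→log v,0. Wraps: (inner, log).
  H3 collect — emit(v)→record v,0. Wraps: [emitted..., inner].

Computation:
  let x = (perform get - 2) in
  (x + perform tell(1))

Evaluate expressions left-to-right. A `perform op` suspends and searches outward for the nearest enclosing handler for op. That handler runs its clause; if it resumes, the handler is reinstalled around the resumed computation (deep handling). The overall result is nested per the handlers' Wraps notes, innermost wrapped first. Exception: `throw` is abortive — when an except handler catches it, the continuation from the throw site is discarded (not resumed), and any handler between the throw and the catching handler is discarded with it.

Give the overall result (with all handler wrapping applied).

Step-by-step:
get @ H1 ⇒ 0
tell(1) @ H2 ⇒ log+=1
H0 returns -2
H1 returns (-2, 0)
H2 returns ((-2, 0), (1))
H3 returns [((-2, 0), (1))]
= [((-2, 0), (1))]

Answer: [((-2, 0), (1))]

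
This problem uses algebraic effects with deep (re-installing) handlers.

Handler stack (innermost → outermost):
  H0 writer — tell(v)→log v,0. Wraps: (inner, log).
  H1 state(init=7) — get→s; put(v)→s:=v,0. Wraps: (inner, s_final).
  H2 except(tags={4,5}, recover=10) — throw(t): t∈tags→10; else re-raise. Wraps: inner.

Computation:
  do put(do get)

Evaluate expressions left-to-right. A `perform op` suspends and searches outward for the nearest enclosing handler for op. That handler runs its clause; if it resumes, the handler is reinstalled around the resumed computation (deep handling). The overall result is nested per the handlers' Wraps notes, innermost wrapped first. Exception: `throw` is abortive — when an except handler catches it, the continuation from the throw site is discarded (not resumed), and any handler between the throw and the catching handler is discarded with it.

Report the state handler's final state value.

Answer: 7

Working:
get @ H1 ⇒ 7
put(7) @ H1 ⇒ s:=7
H0 returns (0, ())
H1 returns ((0, ()), 7)
H2 returns ((0, ()), 7)
= ((0, ()), 7)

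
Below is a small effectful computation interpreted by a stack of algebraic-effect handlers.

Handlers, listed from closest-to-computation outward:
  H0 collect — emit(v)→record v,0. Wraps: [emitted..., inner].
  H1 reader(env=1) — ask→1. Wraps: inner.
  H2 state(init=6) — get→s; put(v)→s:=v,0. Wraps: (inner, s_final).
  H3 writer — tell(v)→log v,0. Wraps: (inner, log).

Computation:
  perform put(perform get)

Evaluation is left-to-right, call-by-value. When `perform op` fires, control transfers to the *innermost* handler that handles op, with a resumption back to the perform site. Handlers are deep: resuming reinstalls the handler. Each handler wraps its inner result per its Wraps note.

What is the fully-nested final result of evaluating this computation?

Answer: (([0], 6), ())

Evaluation trace:
get @ H2 ⇒ 6
put(6) @ H2 ⇒ s:=6
H0 returns [0]
H1 returns [0]
H2 returns ([0], 6)
H3 returns (([0], 6), ())
= (([0], 6), ())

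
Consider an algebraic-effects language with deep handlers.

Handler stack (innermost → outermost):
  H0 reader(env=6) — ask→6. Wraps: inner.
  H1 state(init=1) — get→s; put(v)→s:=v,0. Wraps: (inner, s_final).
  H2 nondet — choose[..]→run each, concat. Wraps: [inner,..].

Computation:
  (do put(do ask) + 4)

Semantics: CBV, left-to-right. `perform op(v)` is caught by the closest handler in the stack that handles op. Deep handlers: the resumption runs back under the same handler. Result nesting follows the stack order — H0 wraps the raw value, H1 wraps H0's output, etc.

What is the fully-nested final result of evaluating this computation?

Evaluation trace:
ask @ H0 ⇒ 6
put(6) @ H1 ⇒ s:=6
H0 returns 4
H1 returns (4, 6)
H2 returns [(4, 6)]
= [(4, 6)]

Answer: [(4, 6)]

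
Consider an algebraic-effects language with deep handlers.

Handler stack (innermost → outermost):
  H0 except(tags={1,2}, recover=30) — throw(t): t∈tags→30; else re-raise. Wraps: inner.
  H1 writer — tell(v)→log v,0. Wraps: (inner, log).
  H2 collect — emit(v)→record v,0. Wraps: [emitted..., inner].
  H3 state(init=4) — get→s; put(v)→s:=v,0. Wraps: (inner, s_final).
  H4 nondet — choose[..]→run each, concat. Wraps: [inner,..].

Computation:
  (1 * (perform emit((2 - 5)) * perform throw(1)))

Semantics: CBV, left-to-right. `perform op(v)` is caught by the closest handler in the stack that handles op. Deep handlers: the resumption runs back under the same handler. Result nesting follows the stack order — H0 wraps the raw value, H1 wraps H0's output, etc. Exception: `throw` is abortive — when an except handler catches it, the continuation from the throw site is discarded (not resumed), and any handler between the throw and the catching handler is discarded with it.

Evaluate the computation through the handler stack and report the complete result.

Answer: [([-3, (30, ())], 4)]

Evaluation trace:
emit(-3) @ H2 ⇒ out+=-3
throw(1) @ H0 caught ⇒ 30
H1 returns (30, ())
H2 returns [-3, (30, ())]
H3 returns ([-3, (30, ())], 4)
H4 returns [([-3, (30, ())], 4)]
= [([-3, (30, ())], 4)]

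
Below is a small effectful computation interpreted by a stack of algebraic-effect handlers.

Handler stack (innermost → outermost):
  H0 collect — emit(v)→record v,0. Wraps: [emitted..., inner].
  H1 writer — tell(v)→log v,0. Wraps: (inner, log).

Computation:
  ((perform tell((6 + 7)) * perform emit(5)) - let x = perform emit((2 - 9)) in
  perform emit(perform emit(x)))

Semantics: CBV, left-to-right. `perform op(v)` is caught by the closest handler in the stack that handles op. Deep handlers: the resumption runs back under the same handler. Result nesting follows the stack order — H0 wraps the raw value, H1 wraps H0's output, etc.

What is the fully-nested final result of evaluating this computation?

Answer: ([5, -7, 0, 0, 0], (13))

Evaluation trace:
tell(13) @ H1 ⇒ log+=13
emit(5) @ H0 ⇒ out+=5
emit(-7) @ H0 ⇒ out+=-7
emit(0) @ H0 ⇒ out+=0
emit(0) @ H0 ⇒ out+=0
H0 returns [5, -7, 0, 0, 0]
H1 returns ([5, -7, 0, 0, 0], (13))
= ([5, -7, 0, 0, 0], (13))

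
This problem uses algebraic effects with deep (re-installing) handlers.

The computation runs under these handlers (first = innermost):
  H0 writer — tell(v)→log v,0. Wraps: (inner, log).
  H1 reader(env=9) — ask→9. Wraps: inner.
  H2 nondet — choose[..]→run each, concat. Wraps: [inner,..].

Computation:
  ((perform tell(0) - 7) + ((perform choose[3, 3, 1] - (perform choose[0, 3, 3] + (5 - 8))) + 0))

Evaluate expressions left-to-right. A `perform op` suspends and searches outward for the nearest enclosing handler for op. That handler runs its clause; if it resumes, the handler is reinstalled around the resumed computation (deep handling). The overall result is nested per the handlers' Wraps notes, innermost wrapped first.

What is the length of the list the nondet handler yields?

Answer: 9

Evaluation trace:
tell(0) @ H0 ⇒ log+=0
choose[3, 3, 1] @ H2
  branch[0] choose=3:
    choose[0, 3, 3] @ H2
      branch[0] choose=0:
        H0 returns (-1, (0))
        H1 returns (-1, (0))
        H2 returns [(-1, (0))]
      branch[1] choose=3:
        H0 returns (-4, (0))
        H1 returns (-4, (0))
        H2 returns [(-4, (0))]
      branch[2] choose=3:
        H0 returns (-4, (0))
        H1 returns (-4, (0))
        H2 returns [(-4, (0))]
  branch[1] choose=3:
    choose[0, 3, 3] @ H2
      branch[0] choose=0:
        H0 returns (-1, (0))
        H1 returns (-1, (0))
        H2 returns [(-1, (0))]
      branch[1] choose=3:
        H0 returns (-4, (0))
        H1 returns (-4, (0))
        H2 returns [(-4, (0))]
      branch[2] choose=3:
        H0 returns (-4, (0))
        H1 returns (-4, (0))
        H2 returns [(-4, (0))]
  branch[2] choose=1:
    choose[0, 3, 3] @ H2
      branch[0] choose=0:
        H0 returns (-3, (0))
        H1 returns (-3, (0))
        H2 returns [(-3, (0))]
      branch[1] choose=3:
        H0 returns (-6, (0))
        H1 returns (-6, (0))
        H2 returns [(-6, (0))]
      branch[2] choose=3:
        H0 returns (-6, (0))
        H1 returns (-6, (0))
        H2 returns [(-6, (0))]
= [(-1, (0)), (-4, (0)), (-4, (0)), (-1, (0)), (-4, (0)), (-4, (0)), (-3, (0)), (-6, (0)), (-6, (0))]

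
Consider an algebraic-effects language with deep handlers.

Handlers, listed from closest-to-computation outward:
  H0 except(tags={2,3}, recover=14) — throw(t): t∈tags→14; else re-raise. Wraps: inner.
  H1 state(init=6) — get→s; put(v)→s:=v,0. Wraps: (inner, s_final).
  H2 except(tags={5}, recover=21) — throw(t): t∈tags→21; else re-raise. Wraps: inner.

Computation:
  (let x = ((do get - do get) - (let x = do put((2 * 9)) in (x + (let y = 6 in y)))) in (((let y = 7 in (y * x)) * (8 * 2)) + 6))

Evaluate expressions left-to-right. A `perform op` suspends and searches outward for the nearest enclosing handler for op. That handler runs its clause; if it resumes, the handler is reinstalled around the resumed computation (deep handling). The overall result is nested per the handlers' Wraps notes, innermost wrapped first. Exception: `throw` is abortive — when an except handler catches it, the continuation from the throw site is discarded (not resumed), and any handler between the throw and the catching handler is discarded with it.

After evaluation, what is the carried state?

Evaluation trace:
get @ H1 ⇒ 6
get @ H1 ⇒ 6
put(18) @ H1 ⇒ s:=18
H0 returns -666
H1 returns (-666, 18)
H2 returns (-666, 18)
= (-666, 18)

Answer: 18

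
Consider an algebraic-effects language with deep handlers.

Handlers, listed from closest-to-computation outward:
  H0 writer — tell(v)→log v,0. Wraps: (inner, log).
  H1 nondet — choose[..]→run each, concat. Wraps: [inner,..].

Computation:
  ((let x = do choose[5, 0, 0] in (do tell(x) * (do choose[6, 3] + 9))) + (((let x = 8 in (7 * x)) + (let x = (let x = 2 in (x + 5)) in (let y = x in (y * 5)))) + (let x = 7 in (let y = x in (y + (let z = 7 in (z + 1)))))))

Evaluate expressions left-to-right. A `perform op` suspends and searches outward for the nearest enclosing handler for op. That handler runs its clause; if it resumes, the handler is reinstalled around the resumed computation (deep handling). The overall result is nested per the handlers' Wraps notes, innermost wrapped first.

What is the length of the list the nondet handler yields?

Answer: 6

Working:
choose[5, 0, 0] @ H1
  branch[0] choose=5:
    tell(5) @ H0 ⇒ log+=5
    choose[6, 3] @ H1
      branch[0] choose=6:
        H0 returns (106, (5))
        H1 returns [(106, (5))]
      branch[1] choose=3:
        H0 returns (106, (5))
        H1 returns [(106, (5))]
  branch[1] choose=0:
    tell(0) @ H0 ⇒ log+=0
    choose[6, 3] @ H1
      branch[0] choose=6:
        H0 returns (106, (0))
        H1 returns [(106, (0))]
      branch[1] choose=3:
        H0 returns (106, (0))
        H1 returns [(106, (0))]
  branch[2] choose=0:
    tell(0) @ H0 ⇒ log+=0
    choose[6, 3] @ H1
      branch[0] choose=6:
        H0 returns (106, (0))
        H1 returns [(106, (0))]
      branch[1] choose=3:
        H0 returns (106, (0))
        H1 returns [(106, (0))]
= [(106, (5)), (106, (5)), (106, (0)), (106, (0)), (106, (0)), (106, (0))]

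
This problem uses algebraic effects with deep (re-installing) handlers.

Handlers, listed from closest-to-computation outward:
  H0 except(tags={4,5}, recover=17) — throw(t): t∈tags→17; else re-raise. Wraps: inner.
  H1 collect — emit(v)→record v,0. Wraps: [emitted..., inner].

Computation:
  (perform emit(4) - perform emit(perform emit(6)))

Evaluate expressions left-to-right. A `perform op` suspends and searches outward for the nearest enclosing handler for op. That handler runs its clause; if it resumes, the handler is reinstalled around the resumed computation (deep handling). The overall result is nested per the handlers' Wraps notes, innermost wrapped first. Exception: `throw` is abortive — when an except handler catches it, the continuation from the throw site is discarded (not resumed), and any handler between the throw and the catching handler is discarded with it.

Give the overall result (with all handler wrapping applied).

Evaluation trace:
emit(4) @ H1 ⇒ out+=4
emit(6) @ H1 ⇒ out+=6
emit(0) @ H1 ⇒ out+=0
H0 returns 0
H1 returns [4, 6, 0, 0]
= [4, 6, 0, 0]

Answer: [4, 6, 0, 0]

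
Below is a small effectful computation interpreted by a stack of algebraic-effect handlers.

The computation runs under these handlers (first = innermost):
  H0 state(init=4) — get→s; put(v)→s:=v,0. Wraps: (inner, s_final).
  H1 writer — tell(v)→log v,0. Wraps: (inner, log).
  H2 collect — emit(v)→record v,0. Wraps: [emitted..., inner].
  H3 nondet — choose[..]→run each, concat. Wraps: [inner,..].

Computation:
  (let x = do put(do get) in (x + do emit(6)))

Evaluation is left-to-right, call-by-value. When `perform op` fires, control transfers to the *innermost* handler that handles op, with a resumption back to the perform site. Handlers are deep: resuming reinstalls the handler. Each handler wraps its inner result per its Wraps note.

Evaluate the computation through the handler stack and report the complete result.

Evaluation trace:
get @ H0 ⇒ 4
put(4) @ H0 ⇒ s:=4
emit(6) @ H2 ⇒ out+=6
H0 returns (0, 4)
H1 returns ((0, 4), ())
H2 returns [6, ((0, 4), ())]
H3 returns [[6, ((0, 4), ())]]
= [[6, ((0, 4), ())]]

Answer: [[6, ((0, 4), ())]]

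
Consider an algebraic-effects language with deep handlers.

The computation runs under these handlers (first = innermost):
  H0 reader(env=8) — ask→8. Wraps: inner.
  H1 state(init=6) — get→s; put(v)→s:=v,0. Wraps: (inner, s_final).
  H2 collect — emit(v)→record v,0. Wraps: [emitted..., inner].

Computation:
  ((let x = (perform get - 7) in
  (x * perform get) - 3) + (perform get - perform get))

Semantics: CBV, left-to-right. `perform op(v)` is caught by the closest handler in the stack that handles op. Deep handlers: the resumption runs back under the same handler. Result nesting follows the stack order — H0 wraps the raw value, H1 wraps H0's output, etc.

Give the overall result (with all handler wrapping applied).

Evaluation trace:
get @ H1 ⇒ 6
get @ H1 ⇒ 6
get @ H1 ⇒ 6
get @ H1 ⇒ 6
H0 returns -9
H1 returns (-9, 6)
H2 returns [(-9, 6)]
= [(-9, 6)]

Answer: [(-9, 6)]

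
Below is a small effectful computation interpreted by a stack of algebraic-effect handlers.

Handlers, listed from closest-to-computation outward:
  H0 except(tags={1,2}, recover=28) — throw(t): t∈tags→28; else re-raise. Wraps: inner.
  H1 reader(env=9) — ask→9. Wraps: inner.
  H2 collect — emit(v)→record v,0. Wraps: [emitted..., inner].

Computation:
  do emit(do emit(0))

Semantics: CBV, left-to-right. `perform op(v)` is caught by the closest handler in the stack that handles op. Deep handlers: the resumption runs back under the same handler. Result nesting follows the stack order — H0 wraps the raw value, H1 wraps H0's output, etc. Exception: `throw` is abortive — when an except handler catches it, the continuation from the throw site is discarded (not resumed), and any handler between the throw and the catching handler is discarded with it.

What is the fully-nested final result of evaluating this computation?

Evaluation trace:
emit(0) @ H2 ⇒ out+=0
emit(0) @ H2 ⇒ out+=0
H0 returns 0
H1 returns 0
H2 returns [0, 0, 0]
= [0, 0, 0]

Answer: [0, 0, 0]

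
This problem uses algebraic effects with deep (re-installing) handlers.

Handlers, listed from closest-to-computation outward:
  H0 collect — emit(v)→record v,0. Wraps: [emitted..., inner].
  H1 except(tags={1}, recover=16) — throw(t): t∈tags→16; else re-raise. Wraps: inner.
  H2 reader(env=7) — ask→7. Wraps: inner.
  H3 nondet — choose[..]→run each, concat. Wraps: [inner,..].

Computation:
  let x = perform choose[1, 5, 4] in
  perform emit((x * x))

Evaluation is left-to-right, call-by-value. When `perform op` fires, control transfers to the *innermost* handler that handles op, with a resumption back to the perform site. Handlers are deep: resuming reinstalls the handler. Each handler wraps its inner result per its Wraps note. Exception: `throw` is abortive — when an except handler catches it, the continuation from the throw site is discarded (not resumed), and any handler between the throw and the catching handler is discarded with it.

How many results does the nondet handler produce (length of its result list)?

Step-by-step:
choose[1, 5, 4] @ H3
  branch[0] choose=1:
    emit(1) @ H0 ⇒ out+=1
    H0 returns [1, 0]
    H1 returns [1, 0]
    H2 returns [1, 0]
    H3 returns [[1, 0]]
  branch[1] choose=5:
    emit(25) @ H0 ⇒ out+=25
    H0 returns [25, 0]
    H1 returns [25, 0]
    H2 returns [25, 0]
    H3 returns [[25, 0]]
  branch[2] choose=4:
    emit(16) @ H0 ⇒ out+=16
    H0 returns [16, 0]
    H1 returns [16, 0]
    H2 returns [16, 0]
    H3 returns [[16, 0]]
= [[1, 0], [25, 0], [16, 0]]

Answer: 3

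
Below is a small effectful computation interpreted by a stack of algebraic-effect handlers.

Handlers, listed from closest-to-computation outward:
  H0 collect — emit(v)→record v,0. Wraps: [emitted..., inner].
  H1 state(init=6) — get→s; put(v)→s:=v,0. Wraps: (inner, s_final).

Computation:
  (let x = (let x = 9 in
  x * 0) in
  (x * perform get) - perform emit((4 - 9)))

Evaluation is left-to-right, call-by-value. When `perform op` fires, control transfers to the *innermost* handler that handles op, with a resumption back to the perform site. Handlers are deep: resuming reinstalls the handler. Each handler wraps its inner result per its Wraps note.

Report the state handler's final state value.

Answer: 6

Working:
get @ H1 ⇒ 6
emit(-5) @ H0 ⇒ out+=-5
H0 returns [-5, 0]
H1 returns ([-5, 0], 6)
= ([-5, 0], 6)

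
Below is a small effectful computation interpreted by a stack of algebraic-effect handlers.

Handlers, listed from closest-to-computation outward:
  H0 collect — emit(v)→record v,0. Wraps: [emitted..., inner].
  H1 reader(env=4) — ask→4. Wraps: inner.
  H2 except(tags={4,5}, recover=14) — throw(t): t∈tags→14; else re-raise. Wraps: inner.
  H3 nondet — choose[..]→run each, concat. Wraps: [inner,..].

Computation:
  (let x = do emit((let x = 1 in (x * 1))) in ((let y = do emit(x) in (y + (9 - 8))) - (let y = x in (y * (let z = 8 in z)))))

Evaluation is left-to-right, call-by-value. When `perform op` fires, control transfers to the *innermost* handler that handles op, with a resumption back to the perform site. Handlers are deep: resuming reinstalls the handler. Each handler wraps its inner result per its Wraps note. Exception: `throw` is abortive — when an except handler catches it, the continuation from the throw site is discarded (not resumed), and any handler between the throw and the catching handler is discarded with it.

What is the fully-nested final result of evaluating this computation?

Evaluation trace:
emit(1) @ H0 ⇒ out+=1
emit(0) @ H0 ⇒ out+=0
H0 returns [1, 0, 1]
H1 returns [1, 0, 1]
H2 returns [1, 0, 1]
H3 returns [[1, 0, 1]]
= [[1, 0, 1]]

Answer: [[1, 0, 1]]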